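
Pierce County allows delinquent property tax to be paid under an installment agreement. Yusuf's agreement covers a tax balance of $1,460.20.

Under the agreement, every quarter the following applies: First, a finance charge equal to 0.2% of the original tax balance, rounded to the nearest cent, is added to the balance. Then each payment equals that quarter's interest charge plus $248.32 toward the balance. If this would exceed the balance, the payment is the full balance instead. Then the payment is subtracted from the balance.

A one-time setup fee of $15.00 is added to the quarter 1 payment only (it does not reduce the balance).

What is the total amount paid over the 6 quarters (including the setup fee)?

Quarter 1: $1,460.20 +$2.92 interest = $1,463.12; pay $251.24 (+ $15.00 fee) → $1,211.88
Quarter 2: $1,211.88 +$2.92 interest = $1,214.80; pay $251.24 → $963.56
Quarter 3: $963.56 +$2.92 interest = $966.48; pay $251.24 → $715.24
Quarter 4: $715.24 +$2.92 interest = $718.16; pay $251.24 → $466.92
Quarter 5: $466.92 +$2.92 interest = $469.84; pay $251.24 → $218.60
Quarter 6: $218.60 +$2.92 interest = $221.52; pay $221.52 → $0.00
Total paid: $1,492.72

$1,492.72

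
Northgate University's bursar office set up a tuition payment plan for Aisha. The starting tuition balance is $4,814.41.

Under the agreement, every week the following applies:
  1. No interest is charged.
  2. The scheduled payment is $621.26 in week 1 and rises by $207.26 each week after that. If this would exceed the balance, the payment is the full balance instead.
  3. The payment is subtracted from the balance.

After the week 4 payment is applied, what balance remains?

$1,085.81

Week 1: opening $4,814.41; payment $621.26; balance $4,193.15
Week 2: opening $4,193.15; payment $828.52; balance $3,364.63
Week 3: opening $3,364.63; payment $1,035.78; balance $2,328.85
Week 4: opening $2,328.85; payment $1,243.04; balance $1,085.81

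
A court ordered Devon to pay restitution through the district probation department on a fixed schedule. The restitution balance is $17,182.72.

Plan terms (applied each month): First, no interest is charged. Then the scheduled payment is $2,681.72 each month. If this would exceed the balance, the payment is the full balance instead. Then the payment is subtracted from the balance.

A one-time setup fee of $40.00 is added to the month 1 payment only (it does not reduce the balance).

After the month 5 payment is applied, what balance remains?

$3,774.12

Month 1: $17,182.72 − $2,681.72 (+ $40.00 fee) → $14,501.00
Month 2: $14,501.00 − $2,681.72 → $11,819.28
Month 3: $11,819.28 − $2,681.72 → $9,137.56
Month 4: $9,137.56 − $2,681.72 → $6,455.84
Month 5: $6,455.84 − $2,681.72 → $3,774.12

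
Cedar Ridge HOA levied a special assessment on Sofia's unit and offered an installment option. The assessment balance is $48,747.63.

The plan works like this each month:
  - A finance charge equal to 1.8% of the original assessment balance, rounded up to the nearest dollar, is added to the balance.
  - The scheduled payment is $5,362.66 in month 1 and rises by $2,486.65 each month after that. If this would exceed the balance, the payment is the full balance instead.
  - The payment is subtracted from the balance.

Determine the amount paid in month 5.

$15,309.26

Month 1: $48,747.63 +$878.00 interest = $49,625.63; pay $5,362.66 → $44,262.97
Month 2: $44,262.97 +$878.00 interest = $45,140.97; pay $7,849.31 → $37,291.66
Month 3: $37,291.66 +$878.00 interest = $38,169.66; pay $10,335.96 → $27,833.70
Month 4: $27,833.70 +$878.00 interest = $28,711.70; pay $12,822.61 → $15,889.09
Month 5: $15,889.09 +$878.00 interest = $16,767.09; pay $15,309.26 → $1,457.83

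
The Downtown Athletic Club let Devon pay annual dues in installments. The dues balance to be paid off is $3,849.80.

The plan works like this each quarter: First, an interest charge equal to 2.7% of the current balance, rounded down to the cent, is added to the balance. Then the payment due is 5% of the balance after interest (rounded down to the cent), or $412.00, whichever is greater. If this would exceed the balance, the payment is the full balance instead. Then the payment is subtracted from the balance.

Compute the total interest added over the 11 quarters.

$646.73

Quarter 1: opening $3,849.80; interest $103.94 → $3,953.74; payment $412.00; balance $3,541.74
Quarter 2: opening $3,541.74; interest $95.62 → $3,637.36; payment $412.00; balance $3,225.36
Quarter 3: opening $3,225.36; interest $87.08 → $3,312.44; payment $412.00; balance $2,900.44
Quarter 4: opening $2,900.44; interest $78.31 → $2,978.75; payment $412.00; balance $2,566.75
Quarter 5: opening $2,566.75; interest $69.30 → $2,636.05; payment $412.00; balance $2,224.05
Quarter 6: opening $2,224.05; interest $60.04 → $2,284.09; payment $412.00; balance $1,872.09
Quarter 7: opening $1,872.09; interest $50.54 → $1,922.63; payment $412.00; balance $1,510.63
Quarter 8: opening $1,510.63; interest $40.78 → $1,551.41; payment $412.00; balance $1,139.41
Quarter 9: opening $1,139.41; interest $30.76 → $1,170.17; payment $412.00; balance $758.17
Quarter 10: opening $758.17; interest $20.47 → $778.64; payment $412.00; balance $366.64
Quarter 11: opening $366.64; interest $9.89 → $376.53; payment $376.53; balance $0.00
Total interest: $103.94 + $95.62 + $87.08 + $78.31 + $69.30 + $60.04 + $50.54 + $40.78 + $30.76 + $20.47 + $9.89 = $646.73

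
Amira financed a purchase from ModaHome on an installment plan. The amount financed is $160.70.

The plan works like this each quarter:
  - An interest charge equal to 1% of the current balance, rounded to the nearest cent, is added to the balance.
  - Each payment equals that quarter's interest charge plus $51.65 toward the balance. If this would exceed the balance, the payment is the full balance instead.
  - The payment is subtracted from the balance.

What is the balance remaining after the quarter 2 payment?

Quarter 1: $160.70 +$1.61 interest = $162.31; pay $53.26 → $109.05
Quarter 2: $109.05 +$1.09 interest = $110.14; pay $52.74 → $57.40

$57.40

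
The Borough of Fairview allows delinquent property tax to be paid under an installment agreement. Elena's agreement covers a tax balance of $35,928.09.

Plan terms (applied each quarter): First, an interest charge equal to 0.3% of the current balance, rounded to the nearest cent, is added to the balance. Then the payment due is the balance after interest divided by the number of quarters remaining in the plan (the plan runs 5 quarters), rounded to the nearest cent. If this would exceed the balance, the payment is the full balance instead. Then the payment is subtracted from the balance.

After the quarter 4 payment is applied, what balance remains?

$7,272.23

Quarter 1: opening $35,928.09; interest $107.78 → $36,035.87; payment $7,207.17; balance $28,828.70
Quarter 2: opening $28,828.70; interest $86.49 → $28,915.19; payment $7,228.80; balance $21,686.39
Quarter 3: opening $21,686.39; interest $65.06 → $21,751.45; payment $7,250.48; balance $14,500.97
Quarter 4: opening $14,500.97; interest $43.50 → $14,544.47; payment $7,272.24; balance $7,272.23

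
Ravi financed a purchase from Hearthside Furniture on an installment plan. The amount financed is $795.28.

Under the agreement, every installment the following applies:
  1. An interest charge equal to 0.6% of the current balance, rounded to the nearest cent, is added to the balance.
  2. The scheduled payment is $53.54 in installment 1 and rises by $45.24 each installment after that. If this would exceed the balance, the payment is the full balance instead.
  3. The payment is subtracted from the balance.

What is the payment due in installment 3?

$144.02

Installment 1: opening $795.28; interest $4.77 → $800.05; payment $53.54; balance $746.51
Installment 2: opening $746.51; interest $4.48 → $750.99; payment $98.78; balance $652.21
Installment 3: opening $652.21; interest $3.91 → $656.12; payment $144.02; balance $512.10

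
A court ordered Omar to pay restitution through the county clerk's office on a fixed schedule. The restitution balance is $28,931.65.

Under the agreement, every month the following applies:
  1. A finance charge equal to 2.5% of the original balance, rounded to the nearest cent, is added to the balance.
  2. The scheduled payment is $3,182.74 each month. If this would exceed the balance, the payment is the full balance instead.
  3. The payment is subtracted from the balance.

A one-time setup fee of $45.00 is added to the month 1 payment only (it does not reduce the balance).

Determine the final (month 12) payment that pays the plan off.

$2,600.99

Month 1: $28,931.65 +$723.29 interest = $29,654.94; pay $3,182.74 (+ $45.00 fee) → $26,472.20
Month 2: $26,472.20 +$723.29 interest = $27,195.49; pay $3,182.74 → $24,012.75
Month 3: $24,012.75 +$723.29 interest = $24,736.04; pay $3,182.74 → $21,553.30
Month 4: $21,553.30 +$723.29 interest = $22,276.59; pay $3,182.74 → $19,093.85
Month 5: $19,093.85 +$723.29 interest = $19,817.14; pay $3,182.74 → $16,634.40
Month 6: $16,634.40 +$723.29 interest = $17,357.69; pay $3,182.74 → $14,174.95
Month 7: $14,174.95 +$723.29 interest = $14,898.24; pay $3,182.74 → $11,715.50
Month 8: $11,715.50 +$723.29 interest = $12,438.79; pay $3,182.74 → $9,256.05
Month 9: $9,256.05 +$723.29 interest = $9,979.34; pay $3,182.74 → $6,796.60
Month 10: $6,796.60 +$723.29 interest = $7,519.89; pay $3,182.74 → $4,337.15
Month 11: $4,337.15 +$723.29 interest = $5,060.44; pay $3,182.74 → $1,877.70
Month 12: $1,877.70 +$723.29 interest = $2,600.99; pay $2,600.99 → $0.00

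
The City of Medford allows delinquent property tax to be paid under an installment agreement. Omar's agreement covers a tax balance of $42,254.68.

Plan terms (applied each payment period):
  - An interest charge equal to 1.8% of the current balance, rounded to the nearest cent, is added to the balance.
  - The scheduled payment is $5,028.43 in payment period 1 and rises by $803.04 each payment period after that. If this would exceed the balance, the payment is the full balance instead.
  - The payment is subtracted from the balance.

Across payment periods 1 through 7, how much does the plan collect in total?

Payment period 1: $42,254.68 +$760.58 interest = $43,015.26; pay $5,028.43 → $37,986.83
Payment period 2: $37,986.83 +$683.76 interest = $38,670.59; pay $5,831.47 → $32,839.12
Payment period 3: $32,839.12 +$591.10 interest = $33,430.22; pay $6,634.51 → $26,795.71
Payment period 4: $26,795.71 +$482.32 interest = $27,278.03; pay $7,437.55 → $19,840.48
Payment period 5: $19,840.48 +$357.13 interest = $20,197.61; pay $8,240.59 → $11,957.02
Payment period 6: $11,957.02 +$215.23 interest = $12,172.25; pay $9,043.63 → $3,128.62
Payment period 7: $3,128.62 +$56.32 interest = $3,184.94; pay $3,184.94 → $0.00
Total paid: $45,401.12

$45,401.12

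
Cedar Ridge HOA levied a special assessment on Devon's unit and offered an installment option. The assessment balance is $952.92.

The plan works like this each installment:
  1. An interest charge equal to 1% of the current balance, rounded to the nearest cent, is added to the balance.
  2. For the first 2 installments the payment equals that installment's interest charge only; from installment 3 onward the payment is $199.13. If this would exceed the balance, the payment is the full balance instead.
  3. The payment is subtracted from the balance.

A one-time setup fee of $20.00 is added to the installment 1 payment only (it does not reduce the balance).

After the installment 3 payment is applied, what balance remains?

# | Opening | Interest | Payment | Fee | End bal
1 | $952.92 | $9.53 | $9.53 | $20.00 | $952.92
2 | $952.92 | $9.53 | $9.53 | — | $952.92
3 | $952.92 | $9.53 | $199.13 | — | $763.32

$763.32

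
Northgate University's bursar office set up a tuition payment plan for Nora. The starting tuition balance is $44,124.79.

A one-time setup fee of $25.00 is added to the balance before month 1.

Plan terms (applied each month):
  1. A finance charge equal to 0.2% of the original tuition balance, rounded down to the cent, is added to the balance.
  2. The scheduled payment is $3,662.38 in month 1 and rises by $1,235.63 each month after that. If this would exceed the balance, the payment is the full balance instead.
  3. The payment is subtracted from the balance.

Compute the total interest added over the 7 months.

$617.68

Month 1: $44,149.79 +$88.24 interest = $44,238.03; pay $3,662.38 → $40,575.65
Month 2: $40,575.65 +$88.24 interest = $40,663.89; pay $4,898.01 → $35,765.88
Month 3: $35,765.88 +$88.24 interest = $35,854.12; pay $6,133.64 → $29,720.48
Month 4: $29,720.48 +$88.24 interest = $29,808.72; pay $7,369.27 → $22,439.45
Month 5: $22,439.45 +$88.24 interest = $22,527.69; pay $8,604.90 → $13,922.79
Month 6: $13,922.79 +$88.24 interest = $14,011.03; pay $9,840.53 → $4,170.50
Month 7: $4,170.50 +$88.24 interest = $4,258.74; pay $4,258.74 → $0.00
Total interest: $88.24 + $88.24 + $88.24 + $88.24 + $88.24 + $88.24 + $88.24 = $617.68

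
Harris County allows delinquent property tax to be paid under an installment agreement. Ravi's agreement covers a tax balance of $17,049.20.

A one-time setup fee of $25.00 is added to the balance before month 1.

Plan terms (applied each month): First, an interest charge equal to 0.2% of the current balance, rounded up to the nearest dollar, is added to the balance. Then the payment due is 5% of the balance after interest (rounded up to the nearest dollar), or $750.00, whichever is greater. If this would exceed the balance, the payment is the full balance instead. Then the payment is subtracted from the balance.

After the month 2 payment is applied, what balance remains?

Month 1: $17,074.20 +$35.00 interest = $17,109.20; pay $856.00 → $16,253.20
Month 2: $16,253.20 +$33.00 interest = $16,286.20; pay $815.00 → $15,471.20

$15,471.20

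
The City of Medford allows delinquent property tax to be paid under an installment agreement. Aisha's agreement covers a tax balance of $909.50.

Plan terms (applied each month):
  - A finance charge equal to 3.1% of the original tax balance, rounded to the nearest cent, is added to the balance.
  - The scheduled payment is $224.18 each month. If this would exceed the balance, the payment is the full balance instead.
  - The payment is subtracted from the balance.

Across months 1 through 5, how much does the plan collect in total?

$1,050.45

Month 1: opening $909.50; interest $28.19 → $937.69; payment $224.18; balance $713.51
Month 2: opening $713.51; interest $28.19 → $741.70; payment $224.18; balance $517.52
Month 3: opening $517.52; interest $28.19 → $545.71; payment $224.18; balance $321.53
Month 4: opening $321.53; interest $28.19 → $349.72; payment $224.18; balance $125.54
Month 5: opening $125.54; interest $28.19 → $153.73; payment $153.73; balance $0.00
Total paid: $1,050.45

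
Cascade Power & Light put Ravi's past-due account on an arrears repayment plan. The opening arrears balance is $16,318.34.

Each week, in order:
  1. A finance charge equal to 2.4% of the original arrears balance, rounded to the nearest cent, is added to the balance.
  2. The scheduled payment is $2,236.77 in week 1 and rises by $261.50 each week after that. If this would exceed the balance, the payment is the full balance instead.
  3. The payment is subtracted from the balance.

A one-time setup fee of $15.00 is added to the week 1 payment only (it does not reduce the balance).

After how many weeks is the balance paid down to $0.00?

7

Week 1: opening $16,318.34; interest $391.64 → $16,709.98; payment $2,236.77 (+ $15.00 fee); balance $14,473.21
Week 2: opening $14,473.21; interest $391.64 → $14,864.85; payment $2,498.27; balance $12,366.58
Week 3: opening $12,366.58; interest $391.64 → $12,758.22; payment $2,759.77; balance $9,998.45
Week 4: opening $9,998.45; interest $391.64 → $10,390.09; payment $3,021.27; balance $7,368.82
Week 5: opening $7,368.82; interest $391.64 → $7,760.46; payment $3,282.77; balance $4,477.69
Week 6: opening $4,477.69; interest $391.64 → $4,869.33; payment $3,544.27; balance $1,325.06
Week 7: opening $1,325.06; interest $391.64 → $1,716.70; payment $1,716.70; balance $0.00
Balance reaches $0.00 in week 7.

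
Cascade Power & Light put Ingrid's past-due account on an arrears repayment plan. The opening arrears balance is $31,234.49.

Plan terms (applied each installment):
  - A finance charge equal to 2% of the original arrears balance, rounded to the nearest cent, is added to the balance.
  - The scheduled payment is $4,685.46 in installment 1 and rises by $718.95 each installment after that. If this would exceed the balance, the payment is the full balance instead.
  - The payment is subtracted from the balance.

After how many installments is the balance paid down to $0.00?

Installment 1: opening $31,234.49; interest $624.69 → $31,859.18; payment $4,685.46; balance $27,173.72
Installment 2: opening $27,173.72; interest $624.69 → $27,798.41; payment $5,404.41; balance $22,394.00
Installment 3: opening $22,394.00; interest $624.69 → $23,018.69; payment $6,123.36; balance $16,895.33
Installment 4: opening $16,895.33; interest $624.69 → $17,520.02; payment $6,842.31; balance $10,677.71
Installment 5: opening $10,677.71; interest $624.69 → $11,302.40; payment $7,561.26; balance $3,741.14
Installment 6: opening $3,741.14; interest $624.69 → $4,365.83; payment $4,365.83; balance $0.00
Balance reaches $0.00 in installment 6.

6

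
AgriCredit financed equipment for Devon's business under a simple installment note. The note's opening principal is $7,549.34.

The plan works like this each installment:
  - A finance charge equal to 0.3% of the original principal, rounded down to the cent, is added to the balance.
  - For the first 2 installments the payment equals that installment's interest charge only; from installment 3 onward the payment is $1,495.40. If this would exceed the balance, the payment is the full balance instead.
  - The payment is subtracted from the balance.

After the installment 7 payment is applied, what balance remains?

$185.54

# | Opening | Interest | Payment | End bal
1 | $7,549.34 | $22.64 | $22.64 | $7,549.34
2 | $7,549.34 | $22.64 | $22.64 | $7,549.34
3 | $7,549.34 | $22.64 | $1,495.40 | $6,076.58
4 | $6,076.58 | $22.64 | $1,495.40 | $4,603.82
5 | $4,603.82 | $22.64 | $1,495.40 | $3,131.06
6 | $3,131.06 | $22.64 | $1,495.40 | $1,658.30
7 | $1,658.30 | $22.64 | $1,495.40 | $185.54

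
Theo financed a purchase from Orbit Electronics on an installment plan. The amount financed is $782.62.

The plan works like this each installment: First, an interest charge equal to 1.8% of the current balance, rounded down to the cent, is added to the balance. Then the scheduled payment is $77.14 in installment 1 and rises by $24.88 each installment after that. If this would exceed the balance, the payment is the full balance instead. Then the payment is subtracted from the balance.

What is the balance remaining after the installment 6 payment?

# | Opening | Interest | Payment | End bal
1 | $782.62 | $14.08 | $77.14 | $719.56
2 | $719.56 | $12.95 | $102.02 | $630.49
3 | $630.49 | $11.34 | $126.90 | $514.93
4 | $514.93 | $9.26 | $151.78 | $372.41
5 | $372.41 | $6.70 | $176.66 | $202.45
6 | $202.45 | $3.64 | $201.54 | $4.55

$4.55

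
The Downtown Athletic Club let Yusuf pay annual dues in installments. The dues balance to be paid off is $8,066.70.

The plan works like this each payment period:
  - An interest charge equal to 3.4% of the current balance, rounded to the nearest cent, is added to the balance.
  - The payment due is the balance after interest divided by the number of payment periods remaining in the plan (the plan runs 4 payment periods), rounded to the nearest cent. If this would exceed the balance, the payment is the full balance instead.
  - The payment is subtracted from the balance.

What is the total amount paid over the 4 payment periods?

Payment period 1: $8,066.70 +$274.27 interest = $8,340.97; pay $2,085.24 → $6,255.73
Payment period 2: $6,255.73 +$212.69 interest = $6,468.42; pay $2,156.14 → $4,312.28
Payment period 3: $4,312.28 +$146.62 interest = $4,458.90; pay $2,229.45 → $2,229.45
Payment period 4: $2,229.45 +$75.80 interest = $2,305.25; pay $2,305.25 → $0.00
Total paid: $8,776.08

$8,776.08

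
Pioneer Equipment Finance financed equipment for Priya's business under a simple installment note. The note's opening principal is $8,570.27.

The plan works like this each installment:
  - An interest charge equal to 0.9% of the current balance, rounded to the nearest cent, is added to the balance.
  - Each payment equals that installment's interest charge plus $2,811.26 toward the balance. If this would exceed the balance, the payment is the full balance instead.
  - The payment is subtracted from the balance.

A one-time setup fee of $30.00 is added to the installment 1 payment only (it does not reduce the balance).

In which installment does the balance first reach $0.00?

4

# | Opening | Interest | Payment | Fee | End bal
1 | $8,570.27 | $77.13 | $2,888.39 | $30.00 | $5,759.01
2 | $5,759.01 | $51.83 | $2,863.09 | — | $2,947.75
3 | $2,947.75 | $26.53 | $2,837.79 | — | $136.49
4 | $136.49 | $1.23 | $137.72 | — | $0.00
Balance reaches $0.00 in installment 4.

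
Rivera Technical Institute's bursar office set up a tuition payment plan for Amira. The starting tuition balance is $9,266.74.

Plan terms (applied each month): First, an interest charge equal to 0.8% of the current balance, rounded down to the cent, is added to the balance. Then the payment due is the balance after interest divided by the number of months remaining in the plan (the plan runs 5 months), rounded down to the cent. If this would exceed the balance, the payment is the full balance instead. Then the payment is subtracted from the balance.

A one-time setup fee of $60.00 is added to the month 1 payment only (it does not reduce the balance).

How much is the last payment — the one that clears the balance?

$1,928.67

# | Opening | Interest | Payment | Fee | End bal
1 | $9,266.74 | $74.13 | $1,868.17 | $60.00 | $7,472.70
2 | $7,472.70 | $59.78 | $1,883.12 | — | $5,649.36
3 | $5,649.36 | $45.19 | $1,898.18 | — | $3,796.37
4 | $3,796.37 | $30.37 | $1,913.37 | — | $1,913.37
5 | $1,913.37 | $15.30 | $1,928.67 | — | $0.00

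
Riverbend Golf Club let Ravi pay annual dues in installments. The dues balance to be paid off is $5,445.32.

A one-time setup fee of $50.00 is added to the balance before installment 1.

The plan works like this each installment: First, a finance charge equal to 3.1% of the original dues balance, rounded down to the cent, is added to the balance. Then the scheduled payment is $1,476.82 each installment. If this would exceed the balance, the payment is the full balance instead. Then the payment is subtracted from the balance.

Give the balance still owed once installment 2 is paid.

Installment 1: opening $5,495.32; interest $168.80 → $5,664.12; payment $1,476.82; balance $4,187.30
Installment 2: opening $4,187.30; interest $168.80 → $4,356.10; payment $1,476.82; balance $2,879.28

$2,879.28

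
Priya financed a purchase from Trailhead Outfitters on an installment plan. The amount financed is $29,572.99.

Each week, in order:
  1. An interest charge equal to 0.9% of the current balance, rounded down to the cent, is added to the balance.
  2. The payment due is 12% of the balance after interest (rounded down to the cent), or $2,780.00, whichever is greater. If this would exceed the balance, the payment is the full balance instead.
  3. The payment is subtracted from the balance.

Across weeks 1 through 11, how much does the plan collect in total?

Week 1: opening $29,572.99; interest $266.15 → $29,839.14; payment $3,580.69; balance $26,258.45
Week 2: opening $26,258.45; interest $236.32 → $26,494.77; payment $3,179.37; balance $23,315.40
Week 3: opening $23,315.40; interest $209.83 → $23,525.23; payment $2,823.02; balance $20,702.21
Week 4: opening $20,702.21; interest $186.31 → $20,888.52; payment $2,780.00; balance $18,108.52
Week 5: opening $18,108.52; interest $162.97 → $18,271.49; payment $2,780.00; balance $15,491.49
Week 6: opening $15,491.49; interest $139.42 → $15,630.91; payment $2,780.00; balance $12,850.91
Week 7: opening $12,850.91; interest $115.65 → $12,966.56; payment $2,780.00; balance $10,186.56
Week 8: opening $10,186.56; interest $91.67 → $10,278.23; payment $2,780.00; balance $7,498.23
Week 9: opening $7,498.23; interest $67.48 → $7,565.71; payment $2,780.00; balance $4,785.71
Week 10: opening $4,785.71; interest $43.07 → $4,828.78; payment $2,780.00; balance $2,048.78
Week 11: opening $2,048.78; interest $18.43 → $2,067.21; payment $2,067.21; balance $0.00
Total paid: $31,110.29

$31,110.29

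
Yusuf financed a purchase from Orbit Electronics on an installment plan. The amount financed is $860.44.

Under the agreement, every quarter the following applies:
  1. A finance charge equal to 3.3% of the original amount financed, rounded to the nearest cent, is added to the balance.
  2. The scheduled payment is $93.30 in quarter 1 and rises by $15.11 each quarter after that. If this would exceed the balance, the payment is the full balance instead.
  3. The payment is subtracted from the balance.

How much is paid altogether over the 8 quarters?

$1,087.56

Quarter 1: $860.44 +$28.39 interest = $888.83; pay $93.30 → $795.53
Quarter 2: $795.53 +$28.39 interest = $823.92; pay $108.41 → $715.51
Quarter 3: $715.51 +$28.39 interest = $743.90; pay $123.52 → $620.38
Quarter 4: $620.38 +$28.39 interest = $648.77; pay $138.63 → $510.14
Quarter 5: $510.14 +$28.39 interest = $538.53; pay $153.74 → $384.79
Quarter 6: $384.79 +$28.39 interest = $413.18; pay $168.85 → $244.33
Quarter 7: $244.33 +$28.39 interest = $272.72; pay $183.96 → $88.76
Quarter 8: $88.76 +$28.39 interest = $117.15; pay $117.15 → $0.00
Total paid: $1,087.56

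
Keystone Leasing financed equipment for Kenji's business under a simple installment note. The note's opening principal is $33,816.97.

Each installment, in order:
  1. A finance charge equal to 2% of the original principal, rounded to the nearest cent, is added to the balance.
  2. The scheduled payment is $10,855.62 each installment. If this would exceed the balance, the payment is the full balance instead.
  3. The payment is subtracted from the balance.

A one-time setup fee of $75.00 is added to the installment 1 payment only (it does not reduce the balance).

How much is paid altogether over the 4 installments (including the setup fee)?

$36,597.33

# | Opening | Interest | Payment | Fee | End bal
1 | $33,816.97 | $676.34 | $10,855.62 | $75.00 | $23,637.69
2 | $23,637.69 | $676.34 | $10,855.62 | — | $13,458.41
3 | $13,458.41 | $676.34 | $10,855.62 | — | $3,279.13
4 | $3,279.13 | $676.34 | $3,955.47 | — | $0.00
Total paid: $36,597.33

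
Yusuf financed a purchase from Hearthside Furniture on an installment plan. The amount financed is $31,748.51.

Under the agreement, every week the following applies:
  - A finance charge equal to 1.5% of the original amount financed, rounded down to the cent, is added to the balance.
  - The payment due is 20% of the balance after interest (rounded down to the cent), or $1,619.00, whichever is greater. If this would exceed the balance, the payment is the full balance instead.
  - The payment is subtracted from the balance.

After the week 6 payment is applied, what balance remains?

$9,728.22

Week 1: opening $31,748.51; interest $476.22 → $32,224.73; payment $6,444.94; balance $25,779.79
Week 2: opening $25,779.79; interest $476.22 → $26,256.01; payment $5,251.20; balance $21,004.81
Week 3: opening $21,004.81; interest $476.22 → $21,481.03; payment $4,296.20; balance $17,184.83
Week 4: opening $17,184.83; interest $476.22 → $17,661.05; payment $3,532.21; balance $14,128.84
Week 5: opening $14,128.84; interest $476.22 → $14,605.06; payment $2,921.01; balance $11,684.05
Week 6: opening $11,684.05; interest $476.22 → $12,160.27; payment $2,432.05; balance $9,728.22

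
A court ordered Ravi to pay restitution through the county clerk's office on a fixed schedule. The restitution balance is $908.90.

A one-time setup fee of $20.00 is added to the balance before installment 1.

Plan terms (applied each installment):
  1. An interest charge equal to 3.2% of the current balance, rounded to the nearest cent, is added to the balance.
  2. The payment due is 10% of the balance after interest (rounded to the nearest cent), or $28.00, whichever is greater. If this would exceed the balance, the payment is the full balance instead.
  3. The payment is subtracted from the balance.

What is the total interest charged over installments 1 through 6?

$149.46

Installment 1: $928.90 +$29.72 interest = $958.62; pay $95.86 → $862.76
Installment 2: $862.76 +$27.61 interest = $890.37; pay $89.04 → $801.33
Installment 3: $801.33 +$25.64 interest = $826.97; pay $82.70 → $744.27
Installment 4: $744.27 +$23.82 interest = $768.09; pay $76.81 → $691.28
Installment 5: $691.28 +$22.12 interest = $713.40; pay $71.34 → $642.06
Installment 6: $642.06 +$20.55 interest = $662.61; pay $66.26 → $596.35
Total interest: $29.72 + $27.61 + $25.64 + $23.82 + $22.12 + $20.55 = $149.46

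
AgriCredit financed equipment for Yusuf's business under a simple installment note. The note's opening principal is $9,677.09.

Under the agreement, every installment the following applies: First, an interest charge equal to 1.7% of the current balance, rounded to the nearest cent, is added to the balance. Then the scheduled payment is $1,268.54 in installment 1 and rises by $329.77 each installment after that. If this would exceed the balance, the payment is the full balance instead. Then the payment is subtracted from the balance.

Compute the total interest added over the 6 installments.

Installment 1: $9,677.09 +$164.51 interest = $9,841.60; pay $1,268.54 → $8,573.06
Installment 2: $8,573.06 +$145.74 interest = $8,718.80; pay $1,598.31 → $7,120.49
Installment 3: $7,120.49 +$121.05 interest = $7,241.54; pay $1,928.08 → $5,313.46
Installment 4: $5,313.46 +$90.33 interest = $5,403.79; pay $2,257.85 → $3,145.94
Installment 5: $3,145.94 +$53.48 interest = $3,199.42; pay $2,587.62 → $611.80
Installment 6: $611.80 +$10.40 interest = $622.20; pay $622.20 → $0.00
Total interest: $164.51 + $145.74 + $121.05 + $90.33 + $53.48 + $10.40 = $585.51

$585.51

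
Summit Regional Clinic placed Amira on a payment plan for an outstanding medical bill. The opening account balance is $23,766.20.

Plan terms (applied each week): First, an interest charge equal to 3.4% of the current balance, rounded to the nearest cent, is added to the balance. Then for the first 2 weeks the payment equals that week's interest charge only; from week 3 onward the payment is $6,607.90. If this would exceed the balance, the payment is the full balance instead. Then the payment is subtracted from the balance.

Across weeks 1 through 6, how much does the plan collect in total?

$27,404.29

# | Opening | Interest | Payment | End bal
1 | $23,766.20 | $808.05 | $808.05 | $23,766.20
2 | $23,766.20 | $808.05 | $808.05 | $23,766.20
3 | $23,766.20 | $808.05 | $6,607.90 | $17,966.35
4 | $17,966.35 | $610.86 | $6,607.90 | $11,969.31
5 | $11,969.31 | $406.96 | $6,607.90 | $5,768.37
6 | $5,768.37 | $196.12 | $5,964.49 | $0.00
Total paid: $27,404.29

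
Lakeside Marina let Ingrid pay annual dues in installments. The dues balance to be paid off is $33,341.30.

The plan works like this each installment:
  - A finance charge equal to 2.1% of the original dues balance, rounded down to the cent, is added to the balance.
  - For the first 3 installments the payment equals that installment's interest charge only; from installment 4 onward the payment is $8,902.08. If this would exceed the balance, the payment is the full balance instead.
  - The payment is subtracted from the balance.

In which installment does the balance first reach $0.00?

# | Opening | Interest | Payment | End bal
1 | $33,341.30 | $700.16 | $700.16 | $33,341.30
2 | $33,341.30 | $700.16 | $700.16 | $33,341.30
3 | $33,341.30 | $700.16 | $700.16 | $33,341.30
4 | $33,341.30 | $700.16 | $8,902.08 | $25,139.38
5 | $25,139.38 | $700.16 | $8,902.08 | $16,937.46
6 | $16,937.46 | $700.16 | $8,902.08 | $8,735.54
7 | $8,735.54 | $700.16 | $8,902.08 | $533.62
8 | $533.62 | $700.16 | $1,233.78 | $0.00
Balance reaches $0.00 in installment 8.

8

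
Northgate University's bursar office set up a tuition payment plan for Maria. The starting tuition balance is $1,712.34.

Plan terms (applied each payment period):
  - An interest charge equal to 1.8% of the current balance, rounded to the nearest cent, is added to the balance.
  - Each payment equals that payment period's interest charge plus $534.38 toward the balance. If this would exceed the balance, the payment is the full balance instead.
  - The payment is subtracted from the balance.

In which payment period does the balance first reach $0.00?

4

Payment period 1: $1,712.34 +$30.82 interest = $1,743.16; pay $565.20 → $1,177.96
Payment period 2: $1,177.96 +$21.20 interest = $1,199.16; pay $555.58 → $643.58
Payment period 3: $643.58 +$11.58 interest = $655.16; pay $545.96 → $109.20
Payment period 4: $109.20 +$1.97 interest = $111.17; pay $111.17 → $0.00
Balance reaches $0.00 in payment period 4.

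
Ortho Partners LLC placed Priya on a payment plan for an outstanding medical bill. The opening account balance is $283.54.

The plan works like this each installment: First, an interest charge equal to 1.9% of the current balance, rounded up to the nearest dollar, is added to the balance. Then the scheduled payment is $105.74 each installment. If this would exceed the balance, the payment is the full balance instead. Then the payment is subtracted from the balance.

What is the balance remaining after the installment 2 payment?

Installment 1: opening $283.54; interest $6.00 → $289.54; payment $105.74; balance $183.80
Installment 2: opening $183.80; interest $4.00 → $187.80; payment $105.74; balance $82.06

$82.06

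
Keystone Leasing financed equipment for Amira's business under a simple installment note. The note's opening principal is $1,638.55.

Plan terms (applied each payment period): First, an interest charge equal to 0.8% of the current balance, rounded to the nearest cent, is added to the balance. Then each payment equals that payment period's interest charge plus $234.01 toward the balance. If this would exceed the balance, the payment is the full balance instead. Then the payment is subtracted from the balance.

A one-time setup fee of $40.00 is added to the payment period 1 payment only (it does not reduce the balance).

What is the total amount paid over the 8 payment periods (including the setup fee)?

$1,731.00

Payment period 1: opening $1,638.55; interest $13.11 → $1,651.66; payment $247.12 (+ $40.00 fee); balance $1,404.54
Payment period 2: opening $1,404.54; interest $11.24 → $1,415.78; payment $245.25; balance $1,170.53
Payment period 3: opening $1,170.53; interest $9.36 → $1,179.89; payment $243.37; balance $936.52
Payment period 4: opening $936.52; interest $7.49 → $944.01; payment $241.50; balance $702.51
Payment period 5: opening $702.51; interest $5.62 → $708.13; payment $239.63; balance $468.50
Payment period 6: opening $468.50; interest $3.75 → $472.25; payment $237.76; balance $234.49
Payment period 7: opening $234.49; interest $1.88 → $236.37; payment $235.89; balance $0.48
Payment period 8: opening $0.48; interest $0.00 → $0.48; payment $0.48; balance $0.00
Total paid: $1,731.00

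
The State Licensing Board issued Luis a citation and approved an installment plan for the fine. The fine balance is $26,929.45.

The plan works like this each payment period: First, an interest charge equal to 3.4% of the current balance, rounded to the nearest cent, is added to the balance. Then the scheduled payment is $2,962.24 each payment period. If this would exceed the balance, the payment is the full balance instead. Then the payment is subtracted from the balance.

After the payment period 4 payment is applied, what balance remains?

$18,315.84

Payment period 1: $26,929.45 +$915.60 interest = $27,845.05; pay $2,962.24 → $24,882.81
Payment period 2: $24,882.81 +$846.02 interest = $25,728.83; pay $2,962.24 → $22,766.59
Payment period 3: $22,766.59 +$774.06 interest = $23,540.65; pay $2,962.24 → $20,578.41
Payment period 4: $20,578.41 +$699.67 interest = $21,278.08; pay $2,962.24 → $18,315.84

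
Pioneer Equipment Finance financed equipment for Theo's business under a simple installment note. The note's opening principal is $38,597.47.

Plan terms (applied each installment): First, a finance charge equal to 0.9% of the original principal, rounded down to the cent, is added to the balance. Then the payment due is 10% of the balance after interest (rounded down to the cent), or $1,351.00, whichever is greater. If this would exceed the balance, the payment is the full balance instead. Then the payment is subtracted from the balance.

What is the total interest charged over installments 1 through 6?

Installment 1: $38,597.47 +$347.37 interest = $38,944.84; pay $3,894.48 → $35,050.36
Installment 2: $35,050.36 +$347.37 interest = $35,397.73; pay $3,539.77 → $31,857.96
Installment 3: $31,857.96 +$347.37 interest = $32,205.33; pay $3,220.53 → $28,984.80
Installment 4: $28,984.80 +$347.37 interest = $29,332.17; pay $2,933.21 → $26,398.96
Installment 5: $26,398.96 +$347.37 interest = $26,746.33; pay $2,674.63 → $24,071.70
Installment 6: $24,071.70 +$347.37 interest = $24,419.07; pay $2,441.90 → $21,977.17
Total interest: $347.37 + $347.37 + $347.37 + $347.37 + $347.37 + $347.37 = $2,084.22

$2,084.22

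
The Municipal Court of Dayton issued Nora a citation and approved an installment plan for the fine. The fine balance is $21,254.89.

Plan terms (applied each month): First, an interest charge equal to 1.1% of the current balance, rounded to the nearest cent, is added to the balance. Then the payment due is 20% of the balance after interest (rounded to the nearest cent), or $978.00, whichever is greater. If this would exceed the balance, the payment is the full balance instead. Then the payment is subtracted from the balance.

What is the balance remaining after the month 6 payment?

# | Opening | Interest | Payment | End bal
1 | $21,254.89 | $233.80 | $4,297.74 | $17,190.95
2 | $17,190.95 | $189.10 | $3,476.01 | $13,904.04
3 | $13,904.04 | $152.94 | $2,811.40 | $11,245.58
4 | $11,245.58 | $123.70 | $2,273.86 | $9,095.42
5 | $9,095.42 | $100.05 | $1,839.09 | $7,356.38
6 | $7,356.38 | $80.92 | $1,487.46 | $5,949.84

$5,949.84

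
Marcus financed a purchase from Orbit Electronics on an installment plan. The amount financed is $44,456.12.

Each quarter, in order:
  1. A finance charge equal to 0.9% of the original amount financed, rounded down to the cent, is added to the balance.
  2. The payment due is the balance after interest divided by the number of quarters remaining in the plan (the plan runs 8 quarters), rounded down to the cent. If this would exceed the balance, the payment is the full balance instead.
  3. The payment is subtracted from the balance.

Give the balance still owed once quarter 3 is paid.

$28,654.35

# | Opening | Interest | Payment | End bal
1 | $44,456.12 | $400.10 | $5,607.02 | $39,249.20
2 | $39,249.20 | $400.10 | $5,664.18 | $33,985.12
3 | $33,985.12 | $400.10 | $5,730.87 | $28,654.35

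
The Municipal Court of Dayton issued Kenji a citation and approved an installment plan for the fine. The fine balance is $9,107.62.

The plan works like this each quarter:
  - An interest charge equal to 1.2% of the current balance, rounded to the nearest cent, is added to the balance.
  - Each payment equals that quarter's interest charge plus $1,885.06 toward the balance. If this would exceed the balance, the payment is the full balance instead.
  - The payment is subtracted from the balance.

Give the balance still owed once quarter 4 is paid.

# | Opening | Interest | Payment | End bal
1 | $9,107.62 | $109.29 | $1,994.35 | $7,222.56
2 | $7,222.56 | $86.67 | $1,971.73 | $5,337.50
3 | $5,337.50 | $64.05 | $1,949.11 | $3,452.44
4 | $3,452.44 | $41.43 | $1,926.49 | $1,567.38

$1,567.38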